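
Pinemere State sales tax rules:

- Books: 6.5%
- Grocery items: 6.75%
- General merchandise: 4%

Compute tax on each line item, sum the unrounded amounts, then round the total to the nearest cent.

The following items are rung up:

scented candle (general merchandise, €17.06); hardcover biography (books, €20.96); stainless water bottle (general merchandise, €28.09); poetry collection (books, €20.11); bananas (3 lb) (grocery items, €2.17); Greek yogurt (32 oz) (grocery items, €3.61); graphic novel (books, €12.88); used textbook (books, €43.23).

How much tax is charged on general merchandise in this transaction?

Scented candle €17.06: general merchandise → 4% → €0.6824
Stainless water bottle €28.09: general merchandise → 4% → €1.1236
Tax on general merchandise: unrounded sum = €1.806 → €1.81

€1.81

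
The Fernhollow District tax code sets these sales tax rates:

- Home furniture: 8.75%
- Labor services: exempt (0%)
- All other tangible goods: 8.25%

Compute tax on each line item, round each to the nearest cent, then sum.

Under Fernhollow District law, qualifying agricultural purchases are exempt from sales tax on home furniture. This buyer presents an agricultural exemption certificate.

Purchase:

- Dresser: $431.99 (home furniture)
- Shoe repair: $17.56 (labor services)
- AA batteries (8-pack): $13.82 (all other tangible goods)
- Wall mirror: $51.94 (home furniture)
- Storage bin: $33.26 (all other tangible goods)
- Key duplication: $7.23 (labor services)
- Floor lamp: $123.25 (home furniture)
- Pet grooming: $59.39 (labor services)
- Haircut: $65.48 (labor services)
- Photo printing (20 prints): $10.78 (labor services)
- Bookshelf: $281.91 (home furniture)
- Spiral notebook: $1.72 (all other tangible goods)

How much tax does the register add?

Dresser $431.99: home furniture, buyer-exempt → 0% → $0.00
Shoe repair $17.56: labor services → 0% → $0.00
AA batteries (8-pack) $13.82: all other tangible goods → 8.25% → $1.14
Wall mirror $51.94: home furniture, buyer-exempt → 0% → $0.00
Storage bin $33.26: all other tangible goods → 8.25% → $2.74
Key duplication $7.23: labor services → 0% → $0.00
Floor lamp $123.25: home furniture, buyer-exempt → 0% → $0.00
Pet grooming $59.39: labor services → 0% → $0.00
Haircut $65.48: labor services → 0% → $0.00
Photo printing (20 prints) $10.78: labor services → 0% → $0.00
Bookshelf $281.91: home furniture, buyer-exempt → 0% → $0.00
Spiral notebook $1.72: all other tangible goods → 8.25% → $0.14
Total tax = $1.14 + $2.74 + $0.14 = $4.02

$4.02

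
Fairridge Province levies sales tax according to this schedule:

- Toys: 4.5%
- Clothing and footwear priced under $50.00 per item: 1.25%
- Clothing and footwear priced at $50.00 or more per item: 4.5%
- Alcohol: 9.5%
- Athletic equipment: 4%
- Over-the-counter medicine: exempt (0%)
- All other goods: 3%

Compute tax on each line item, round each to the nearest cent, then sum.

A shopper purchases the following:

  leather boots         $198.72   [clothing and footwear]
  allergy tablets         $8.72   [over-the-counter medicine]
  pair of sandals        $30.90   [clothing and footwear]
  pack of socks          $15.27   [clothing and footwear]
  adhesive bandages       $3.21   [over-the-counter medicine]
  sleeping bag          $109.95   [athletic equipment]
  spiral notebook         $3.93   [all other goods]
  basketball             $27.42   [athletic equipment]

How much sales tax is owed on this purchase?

$15.14

Leather boots $198.72: clothing and footwear, $50.00 or more → 4.5% → $8.94
Allergy tablets $8.72: over-the-counter medicine → 0% → $0.00
Pair of sandals $30.90: clothing and footwear, under $50.00 → 1.25% → $0.39
Pack of socks $15.27: clothing and footwear, under $50.00 → 1.25% → $0.19
Adhesive bandages $3.21: over-the-counter medicine → 0% → $0.00
Sleeping bag $109.95: athletic equipment → 4% → $4.40
Spiral notebook $3.93: all other goods → 3% → $0.12
Basketball $27.42: athletic equipment → 4% → $1.10
Total tax = $8.94 + $0.39 + $0.19 + $4.40 + $0.12 + $1.10 = $15.14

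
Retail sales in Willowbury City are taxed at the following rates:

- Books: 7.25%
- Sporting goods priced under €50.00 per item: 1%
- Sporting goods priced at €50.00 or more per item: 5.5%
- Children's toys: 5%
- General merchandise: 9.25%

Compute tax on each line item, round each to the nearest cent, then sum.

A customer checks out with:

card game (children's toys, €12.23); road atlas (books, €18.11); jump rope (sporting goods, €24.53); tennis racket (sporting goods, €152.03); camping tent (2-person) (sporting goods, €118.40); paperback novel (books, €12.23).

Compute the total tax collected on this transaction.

Card game €12.23: children's toys → 5% → €0.61
Road atlas €18.11: books → 7.25% → €1.31
Jump rope €24.53: sporting goods, under €50.00 → 1% → €0.25
Tennis racket €152.03: sporting goods, €50.00 or more → 5.5% → €8.36
Camping tent (2-person) €118.40: sporting goods, €50.00 or more → 5.5% → €6.51
Paperback novel €12.23: books → 7.25% → €0.89
Total tax = €0.61 + €1.31 + €0.25 + €8.36 + €6.51 + €0.89 = €17.93

€17.93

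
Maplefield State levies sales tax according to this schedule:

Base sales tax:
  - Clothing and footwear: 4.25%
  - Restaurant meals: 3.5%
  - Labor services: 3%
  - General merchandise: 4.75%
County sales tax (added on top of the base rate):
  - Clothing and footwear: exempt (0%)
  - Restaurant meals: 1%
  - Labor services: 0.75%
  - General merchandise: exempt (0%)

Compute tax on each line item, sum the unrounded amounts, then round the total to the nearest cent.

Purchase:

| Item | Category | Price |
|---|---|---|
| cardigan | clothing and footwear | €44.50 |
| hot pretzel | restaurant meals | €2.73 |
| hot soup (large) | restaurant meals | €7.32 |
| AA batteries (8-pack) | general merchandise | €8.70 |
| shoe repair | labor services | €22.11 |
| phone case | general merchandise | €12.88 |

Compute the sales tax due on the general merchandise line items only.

€1.03

AA batteries (8-pack) €8.70: general merchandise → 4.75% + 0% county = 4.75% → €0.41325
Phone case €12.88: general merchandise → 4.75% + 0% county = 4.75% → €0.6118
Tax on general merchandise: unrounded sum = €1.02505 → €1.03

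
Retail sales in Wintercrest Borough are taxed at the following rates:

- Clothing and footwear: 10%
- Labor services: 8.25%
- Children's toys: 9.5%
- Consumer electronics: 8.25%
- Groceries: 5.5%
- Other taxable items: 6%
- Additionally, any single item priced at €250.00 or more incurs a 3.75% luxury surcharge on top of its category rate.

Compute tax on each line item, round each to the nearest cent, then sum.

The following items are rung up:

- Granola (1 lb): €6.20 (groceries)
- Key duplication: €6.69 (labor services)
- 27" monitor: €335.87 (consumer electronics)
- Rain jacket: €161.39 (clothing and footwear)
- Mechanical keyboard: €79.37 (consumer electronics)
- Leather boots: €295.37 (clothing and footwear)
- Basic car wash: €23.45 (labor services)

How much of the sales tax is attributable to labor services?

Key duplication €6.69: labor services → 8.25% → €0.55
Basic car wash €23.45: labor services → 8.25% → €1.93
Tax on labor services = €0.55 + €1.93 = €2.48

€2.48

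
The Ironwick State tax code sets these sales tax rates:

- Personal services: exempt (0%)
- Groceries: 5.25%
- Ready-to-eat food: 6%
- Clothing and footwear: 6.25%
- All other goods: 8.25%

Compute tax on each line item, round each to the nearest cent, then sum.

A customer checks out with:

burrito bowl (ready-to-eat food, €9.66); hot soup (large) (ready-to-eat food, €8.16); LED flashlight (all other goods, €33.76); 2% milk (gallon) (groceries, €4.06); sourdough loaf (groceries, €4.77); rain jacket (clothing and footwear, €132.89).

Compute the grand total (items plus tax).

€205.93

Burrito bowl €9.66: ready-to-eat food → 6% → €0.58
Hot soup (large) €8.16: ready-to-eat food → 6% → €0.49
LED flashlight €33.76: all other goods → 8.25% → €2.79
2% milk (gallon) €4.06: groceries → 5.25% → €0.21
Sourdough loaf €4.77: groceries → 5.25% → €0.25
Rain jacket €132.89: clothing and footwear → 6.25% → €8.31
Subtotal = €193.30; tax = €12.63; total due = €205.93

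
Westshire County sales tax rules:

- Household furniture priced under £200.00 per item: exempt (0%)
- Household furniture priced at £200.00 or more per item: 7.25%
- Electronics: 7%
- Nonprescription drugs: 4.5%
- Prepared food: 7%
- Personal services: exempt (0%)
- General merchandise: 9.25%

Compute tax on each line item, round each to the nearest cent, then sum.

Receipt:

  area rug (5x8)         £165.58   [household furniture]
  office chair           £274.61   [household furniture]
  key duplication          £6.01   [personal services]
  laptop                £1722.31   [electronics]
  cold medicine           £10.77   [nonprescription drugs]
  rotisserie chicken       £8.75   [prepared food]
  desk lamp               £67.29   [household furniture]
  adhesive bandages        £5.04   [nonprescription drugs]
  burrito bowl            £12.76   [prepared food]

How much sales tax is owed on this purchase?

£142.68

Area rug (5x8) £165.58: household furniture, under £200.00 → 0% → £0.00
Office chair £274.61: household furniture, £200.00 or more → 7.25% → £19.91
Key duplication £6.01: personal services → 0% → £0.00
Laptop £1722.31: electronics → 7% → £120.56
Cold medicine £10.77: nonprescription drugs → 4.5% → £0.48
Rotisserie chicken £8.75: prepared food → 7% → £0.61
Desk lamp £67.29: household furniture, under £200.00 → 0% → £0.00
Adhesive bandages £5.04: nonprescription drugs → 4.5% → £0.23
Burrito bowl £12.76: prepared food → 7% → £0.89
Total tax = £19.91 + £120.56 + £0.48 + £0.61 + £0.23 + £0.89 = £142.68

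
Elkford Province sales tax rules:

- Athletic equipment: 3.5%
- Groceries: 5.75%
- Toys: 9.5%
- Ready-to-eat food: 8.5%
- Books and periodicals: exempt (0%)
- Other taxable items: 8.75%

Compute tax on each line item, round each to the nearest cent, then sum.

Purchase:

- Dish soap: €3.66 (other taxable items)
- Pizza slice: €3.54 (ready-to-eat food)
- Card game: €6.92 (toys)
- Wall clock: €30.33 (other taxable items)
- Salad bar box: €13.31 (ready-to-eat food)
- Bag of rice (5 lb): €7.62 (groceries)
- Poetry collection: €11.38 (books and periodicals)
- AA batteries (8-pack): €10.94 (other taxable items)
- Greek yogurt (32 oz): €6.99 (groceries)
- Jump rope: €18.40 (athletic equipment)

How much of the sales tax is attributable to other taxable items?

€3.93

Dish soap €3.66: other taxable items → 8.75% → €0.32
Wall clock €30.33: other taxable items → 8.75% → €2.65
AA batteries (8-pack) €10.94: other taxable items → 8.75% → €0.96
Tax on other taxable items = €0.32 + €2.65 + €0.96 = €3.93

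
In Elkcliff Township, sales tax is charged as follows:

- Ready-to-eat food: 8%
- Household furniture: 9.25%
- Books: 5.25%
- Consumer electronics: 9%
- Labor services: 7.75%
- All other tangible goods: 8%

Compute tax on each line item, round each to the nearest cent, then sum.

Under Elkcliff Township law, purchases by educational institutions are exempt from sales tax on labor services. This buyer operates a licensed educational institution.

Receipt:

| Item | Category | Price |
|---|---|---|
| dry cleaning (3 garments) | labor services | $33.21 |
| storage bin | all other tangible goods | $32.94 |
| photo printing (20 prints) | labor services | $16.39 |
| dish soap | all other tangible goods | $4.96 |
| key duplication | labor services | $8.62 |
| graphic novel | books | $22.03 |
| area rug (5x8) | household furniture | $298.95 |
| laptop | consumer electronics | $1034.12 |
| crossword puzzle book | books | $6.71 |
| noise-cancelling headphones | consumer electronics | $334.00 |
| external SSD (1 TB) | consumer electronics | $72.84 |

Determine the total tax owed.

Dry cleaning (3 garments) $33.21: labor services, buyer-exempt → 0% → $0.00
Storage bin $32.94: all other tangible goods → 8% → $2.64
Photo printing (20 prints) $16.39: labor services, buyer-exempt → 0% → $0.00
Dish soap $4.96: all other tangible goods → 8% → $0.40
Key duplication $8.62: labor services, buyer-exempt → 0% → $0.00
Graphic novel $22.03: books → 5.25% → $1.16
Area rug (5x8) $298.95: household furniture → 9.25% → $27.65
Laptop $1034.12: consumer electronics → 9% → $93.07
Crossword puzzle book $6.71: books → 5.25% → $0.35
Noise-cancelling headphones $334.00: consumer electronics → 9% → $30.06
External SSD (1 TB) $72.84: consumer electronics → 9% → $6.56
Total tax = $2.64 + $0.40 + $1.16 + $27.65 + $93.07 + $0.35 + $30.06 + $6.56 = $161.89

$161.89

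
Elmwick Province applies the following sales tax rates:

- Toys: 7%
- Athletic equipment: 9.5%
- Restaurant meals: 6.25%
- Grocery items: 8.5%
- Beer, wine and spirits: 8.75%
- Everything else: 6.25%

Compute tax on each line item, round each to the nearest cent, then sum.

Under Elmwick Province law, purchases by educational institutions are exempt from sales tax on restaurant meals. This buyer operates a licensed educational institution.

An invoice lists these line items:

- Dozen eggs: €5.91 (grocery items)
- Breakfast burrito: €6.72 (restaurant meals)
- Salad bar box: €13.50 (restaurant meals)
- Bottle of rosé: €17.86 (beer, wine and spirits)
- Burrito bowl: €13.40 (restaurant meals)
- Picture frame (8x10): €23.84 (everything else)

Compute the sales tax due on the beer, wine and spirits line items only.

Bottle of rosé €17.86: beer, wine and spirits → 8.75% → €1.56
Tax on beer, wine and spirits = €1.56

€1.56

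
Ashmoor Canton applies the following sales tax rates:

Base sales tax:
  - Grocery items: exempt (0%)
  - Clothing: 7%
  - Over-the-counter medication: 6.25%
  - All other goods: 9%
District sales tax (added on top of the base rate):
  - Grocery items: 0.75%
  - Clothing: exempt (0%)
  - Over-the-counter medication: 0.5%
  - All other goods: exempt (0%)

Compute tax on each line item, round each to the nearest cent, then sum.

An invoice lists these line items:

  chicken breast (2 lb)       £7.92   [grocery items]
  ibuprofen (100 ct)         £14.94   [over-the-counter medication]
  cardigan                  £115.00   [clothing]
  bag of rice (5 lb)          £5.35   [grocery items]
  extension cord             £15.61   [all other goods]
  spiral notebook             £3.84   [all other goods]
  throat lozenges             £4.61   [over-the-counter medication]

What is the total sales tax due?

£11.22

Chicken breast (2 lb) £7.92: grocery items → 0% + 0.75% district = 0.75% → £0.06
Ibuprofen (100 ct) £14.94: over-the-counter medication → 6.25% + 0.5% district = 6.75% → £1.01
Cardigan £115.00: clothing → 7% + 0% district = 7% → £8.05
Bag of rice (5 lb) £5.35: grocery items → 0% + 0.75% district = 0.75% → £0.04
Extension cord £15.61: all other goods → 9% + 0% district = 9% → £1.40
Spiral notebook £3.84: all other goods → 9% + 0% district = 9% → £0.35
Throat lozenges £4.61: over-the-counter medication → 6.25% + 0.5% district = 6.75% → £0.31
Total tax = £0.06 + £1.01 + £8.05 + £0.04 + £1.40 + £0.35 + £0.31 = £11.22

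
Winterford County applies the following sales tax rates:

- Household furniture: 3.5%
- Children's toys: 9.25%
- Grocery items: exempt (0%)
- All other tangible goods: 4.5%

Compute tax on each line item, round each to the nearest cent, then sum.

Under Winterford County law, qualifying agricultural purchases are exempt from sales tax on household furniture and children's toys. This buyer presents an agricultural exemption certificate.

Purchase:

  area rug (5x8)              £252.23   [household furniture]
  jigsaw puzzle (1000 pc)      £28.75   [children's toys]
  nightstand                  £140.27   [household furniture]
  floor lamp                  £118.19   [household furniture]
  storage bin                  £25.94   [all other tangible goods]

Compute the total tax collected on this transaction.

Area rug (5x8) £252.23: household furniture, buyer-exempt → 0% → £0.00
Jigsaw puzzle (1000 pc) £28.75: children's toys, buyer-exempt → 0% → £0.00
Nightstand £140.27: household furniture, buyer-exempt → 0% → £0.00
Floor lamp £118.19: household furniture, buyer-exempt → 0% → £0.00
Storage bin £25.94: all other tangible goods → 4.5% → £1.17
Total tax = £1.17

£1.17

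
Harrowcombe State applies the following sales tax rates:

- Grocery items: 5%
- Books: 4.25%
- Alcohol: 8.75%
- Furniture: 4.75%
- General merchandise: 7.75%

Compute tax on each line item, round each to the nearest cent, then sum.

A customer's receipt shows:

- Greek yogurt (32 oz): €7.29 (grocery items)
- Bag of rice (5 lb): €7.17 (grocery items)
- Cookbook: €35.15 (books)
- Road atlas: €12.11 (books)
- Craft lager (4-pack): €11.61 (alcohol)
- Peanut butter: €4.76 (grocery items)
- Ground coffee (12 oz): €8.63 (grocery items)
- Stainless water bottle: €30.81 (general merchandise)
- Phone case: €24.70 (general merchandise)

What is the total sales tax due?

Greek yogurt (32 oz) €7.29: grocery items → 5% → €0.36
Bag of rice (5 lb) €7.17: grocery items → 5% → €0.36
Cookbook €35.15: books → 4.25% → €1.49
Road atlas €12.11: books → 4.25% → €0.51
Craft lager (4-pack) €11.61: alcohol → 8.75% → €1.02
Peanut butter €4.76: grocery items → 5% → €0.24
Ground coffee (12 oz) €8.63: grocery items → 5% → €0.43
Stainless water bottle €30.81: general merchandise → 7.75% → €2.39
Phone case €24.70: general merchandise → 7.75% → €1.91
Total tax = €0.36 + €0.36 + €1.49 + €0.51 + €1.02 + €0.24 + €0.43 + €2.39 + €1.91 = €8.71

€8.71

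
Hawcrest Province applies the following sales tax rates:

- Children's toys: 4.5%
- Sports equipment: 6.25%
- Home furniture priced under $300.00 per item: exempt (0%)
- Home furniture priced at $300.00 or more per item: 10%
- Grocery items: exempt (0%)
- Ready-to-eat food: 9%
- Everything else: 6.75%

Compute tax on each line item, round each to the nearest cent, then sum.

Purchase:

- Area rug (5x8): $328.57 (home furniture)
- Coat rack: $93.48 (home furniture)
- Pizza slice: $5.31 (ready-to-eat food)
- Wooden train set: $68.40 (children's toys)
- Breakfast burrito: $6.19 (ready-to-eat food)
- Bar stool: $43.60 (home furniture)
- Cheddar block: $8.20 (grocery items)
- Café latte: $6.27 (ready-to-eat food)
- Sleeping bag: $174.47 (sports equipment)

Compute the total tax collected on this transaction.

Area rug (5x8) $328.57: home furniture, $300.00 or more → 10% → $32.86
Coat rack $93.48: home furniture, under $300.00 → 0% → $0.00
Pizza slice $5.31: ready-to-eat food → 9% → $0.48
Wooden train set $68.40: children's toys → 4.5% → $3.08
Breakfast burrito $6.19: ready-to-eat food → 9% → $0.56
Bar stool $43.60: home furniture, under $300.00 → 0% → $0.00
Cheddar block $8.20: grocery items → 0% → $0.00
Café latte $6.27: ready-to-eat food → 9% → $0.56
Sleeping bag $174.47: sports equipment → 6.25% → $10.90
Total tax = $32.86 + $0.48 + $3.08 + $0.56 + $0.56 + $10.90 = $48.44

$48.44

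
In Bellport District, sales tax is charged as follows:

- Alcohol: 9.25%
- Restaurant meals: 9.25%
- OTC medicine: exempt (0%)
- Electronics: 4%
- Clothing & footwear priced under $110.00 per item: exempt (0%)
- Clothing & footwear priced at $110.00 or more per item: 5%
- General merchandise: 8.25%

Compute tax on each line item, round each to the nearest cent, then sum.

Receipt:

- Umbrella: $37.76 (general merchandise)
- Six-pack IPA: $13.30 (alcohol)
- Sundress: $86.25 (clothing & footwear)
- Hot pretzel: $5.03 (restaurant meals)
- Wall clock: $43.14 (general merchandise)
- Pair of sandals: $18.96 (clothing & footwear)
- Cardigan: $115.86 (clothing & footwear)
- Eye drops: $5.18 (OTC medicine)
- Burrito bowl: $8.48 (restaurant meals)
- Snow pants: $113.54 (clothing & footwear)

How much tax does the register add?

$20.63

Umbrella $37.76: general merchandise → 8.25% → $3.12
Six-pack IPA $13.30: alcohol → 9.25% → $1.23
Sundress $86.25: clothing & footwear, under $110.00 → 0% → $0.00
Hot pretzel $5.03: restaurant meals → 9.25% → $0.47
Wall clock $43.14: general merchandise → 8.25% → $3.56
Pair of sandals $18.96: clothing & footwear, under $110.00 → 0% → $0.00
Cardigan $115.86: clothing & footwear, $110.00 or more → 5% → $5.79
Eye drops $5.18: OTC medicine → 0% → $0.00
Burrito bowl $8.48: restaurant meals → 9.25% → $0.78
Snow pants $113.54: clothing & footwear, $110.00 or more → 5% → $5.68
Total tax = $3.12 + $1.23 + $0.47 + $3.56 + $5.79 + $0.78 + $5.68 = $20.63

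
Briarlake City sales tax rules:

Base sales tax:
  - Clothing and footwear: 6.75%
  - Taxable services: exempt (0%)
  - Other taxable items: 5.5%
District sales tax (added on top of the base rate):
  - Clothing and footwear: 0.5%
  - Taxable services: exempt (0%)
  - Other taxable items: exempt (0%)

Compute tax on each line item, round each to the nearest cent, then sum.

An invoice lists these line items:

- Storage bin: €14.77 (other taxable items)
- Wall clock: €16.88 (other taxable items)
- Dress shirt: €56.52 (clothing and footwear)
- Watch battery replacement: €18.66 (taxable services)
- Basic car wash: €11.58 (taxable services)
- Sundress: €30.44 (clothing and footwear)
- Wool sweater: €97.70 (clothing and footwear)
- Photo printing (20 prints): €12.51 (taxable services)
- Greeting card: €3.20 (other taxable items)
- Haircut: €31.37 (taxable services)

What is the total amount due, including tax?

€308.94

Storage bin €14.77: other taxable items → 5.5% + 0% district = 5.5% → €0.81
Wall clock €16.88: other taxable items → 5.5% + 0% district = 5.5% → €0.93
Dress shirt €56.52: clothing and footwear → 6.75% + 0.5% district = 7.25% → €4.10
Watch battery replacement €18.66: taxable services → 0% + 0% district = 0% → €0.00
Basic car wash €11.58: taxable services → 0% + 0% district = 0% → €0.00
Sundress €30.44: clothing and footwear → 6.75% + 0.5% district = 7.25% → €2.21
Wool sweater €97.70: clothing and footwear → 6.75% + 0.5% district = 7.25% → €7.08
Photo printing (20 prints) €12.51: taxable services → 0% + 0% district = 0% → €0.00
Greeting card €3.20: other taxable items → 5.5% + 0% district = 5.5% → €0.18
Haircut €31.37: taxable services → 0% + 0% district = 0% → €0.00
Subtotal = €293.63; tax = €15.31; total due = €308.94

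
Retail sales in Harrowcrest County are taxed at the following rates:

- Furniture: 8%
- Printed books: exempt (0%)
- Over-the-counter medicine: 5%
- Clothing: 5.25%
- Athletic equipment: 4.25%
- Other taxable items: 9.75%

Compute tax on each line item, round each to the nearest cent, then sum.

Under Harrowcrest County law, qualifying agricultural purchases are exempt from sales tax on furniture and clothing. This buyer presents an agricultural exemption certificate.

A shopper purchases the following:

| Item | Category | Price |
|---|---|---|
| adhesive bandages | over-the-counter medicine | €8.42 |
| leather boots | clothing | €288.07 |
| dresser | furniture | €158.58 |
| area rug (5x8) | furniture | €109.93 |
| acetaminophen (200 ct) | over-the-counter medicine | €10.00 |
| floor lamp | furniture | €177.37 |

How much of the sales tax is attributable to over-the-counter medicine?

Adhesive bandages €8.42: over-the-counter medicine → 5% → €0.42
Acetaminophen (200 ct) €10.00: over-the-counter medicine → 5% → €0.50
Tax on over-the-counter medicine = €0.42 + €0.50 = €0.92

€0.92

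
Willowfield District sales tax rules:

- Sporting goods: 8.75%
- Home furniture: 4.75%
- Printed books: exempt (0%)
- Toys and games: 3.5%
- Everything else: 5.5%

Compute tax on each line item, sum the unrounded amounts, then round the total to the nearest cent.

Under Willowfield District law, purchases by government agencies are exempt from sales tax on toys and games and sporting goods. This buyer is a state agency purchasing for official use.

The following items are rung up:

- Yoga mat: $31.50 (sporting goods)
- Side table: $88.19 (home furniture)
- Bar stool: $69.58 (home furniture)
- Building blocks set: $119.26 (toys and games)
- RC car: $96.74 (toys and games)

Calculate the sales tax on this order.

$7.49

Yoga mat $31.50: sporting goods, buyer-exempt → 0% → $0.00
Side table $88.19: home furniture → 4.75% → $4.189025
Bar stool $69.58: home furniture → 4.75% → $3.30505
Building blocks set $119.26: toys and games, buyer-exempt → 0% → $0.00
RC car $96.74: toys and games, buyer-exempt → 0% → $0.00
Unrounded tax sum = $7.494075 → $7.49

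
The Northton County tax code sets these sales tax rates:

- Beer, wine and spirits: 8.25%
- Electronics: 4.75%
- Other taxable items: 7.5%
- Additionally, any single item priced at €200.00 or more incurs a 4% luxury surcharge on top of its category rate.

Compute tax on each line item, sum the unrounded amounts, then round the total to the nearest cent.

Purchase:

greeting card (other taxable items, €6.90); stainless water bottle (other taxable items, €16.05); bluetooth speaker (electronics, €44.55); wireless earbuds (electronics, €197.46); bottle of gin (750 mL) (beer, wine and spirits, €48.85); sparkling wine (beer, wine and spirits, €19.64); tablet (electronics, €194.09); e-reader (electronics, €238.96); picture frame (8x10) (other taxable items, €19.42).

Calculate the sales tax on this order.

Greeting card €6.90: other taxable items → 7.5% → €0.5175
Stainless water bottle €16.05: other taxable items → 7.5% → €1.20375
Bluetooth speaker €44.55: electronics → 4.75% → €2.116125
Wireless earbuds €197.46: electronics → 4.75% → €9.37935
Bottle of gin (750 mL) €48.85: beer, wine and spirits → 8.25% → €4.030125
Sparkling wine €19.64: beer, wine and spirits → 8.25% → €1.6203
Tablet €194.09: electronics → 4.75% → €9.219275
E-reader €238.96: electronics → 4.75% + 4% surcharge = 8.75% → €20.909
Picture frame (8x10) €19.42: other taxable items → 7.5% → €1.4565
Unrounded tax sum = €50.451925 → €50.45

€50.45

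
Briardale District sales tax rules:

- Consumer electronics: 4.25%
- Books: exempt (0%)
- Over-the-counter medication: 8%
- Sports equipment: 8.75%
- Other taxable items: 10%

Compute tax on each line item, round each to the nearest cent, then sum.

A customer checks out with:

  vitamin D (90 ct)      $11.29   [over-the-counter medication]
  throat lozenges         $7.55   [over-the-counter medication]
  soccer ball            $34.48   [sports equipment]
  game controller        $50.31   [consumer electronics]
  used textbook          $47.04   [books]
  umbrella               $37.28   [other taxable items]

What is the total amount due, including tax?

Vitamin D (90 ct) $11.29: over-the-counter medication → 8% → $0.90
Throat lozenges $7.55: over-the-counter medication → 8% → $0.60
Soccer ball $34.48: sports equipment → 8.75% → $3.02
Game controller $50.31: consumer electronics → 4.25% → $2.14
Used textbook $47.04: books → 0% → $0.00
Umbrella $37.28: other taxable items → 10% → $3.73
Subtotal = $187.95; tax = $10.39; total due = $198.34

$198.34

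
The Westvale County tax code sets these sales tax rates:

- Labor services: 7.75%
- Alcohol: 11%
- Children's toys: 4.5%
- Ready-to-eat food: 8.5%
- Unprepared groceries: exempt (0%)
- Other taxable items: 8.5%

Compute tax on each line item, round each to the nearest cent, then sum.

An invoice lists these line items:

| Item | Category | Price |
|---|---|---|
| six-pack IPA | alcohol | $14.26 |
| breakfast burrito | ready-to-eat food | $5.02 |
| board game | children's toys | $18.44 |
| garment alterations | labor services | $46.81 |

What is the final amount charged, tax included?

$90.99

Six-pack IPA $14.26: alcohol → 11% → $1.57
Breakfast burrito $5.02: ready-to-eat food → 8.5% → $0.43
Board game $18.44: children's toys → 4.5% → $0.83
Garment alterations $46.81: labor services → 7.75% → $3.63
Subtotal = $84.53; tax = $6.46; total due = $90.99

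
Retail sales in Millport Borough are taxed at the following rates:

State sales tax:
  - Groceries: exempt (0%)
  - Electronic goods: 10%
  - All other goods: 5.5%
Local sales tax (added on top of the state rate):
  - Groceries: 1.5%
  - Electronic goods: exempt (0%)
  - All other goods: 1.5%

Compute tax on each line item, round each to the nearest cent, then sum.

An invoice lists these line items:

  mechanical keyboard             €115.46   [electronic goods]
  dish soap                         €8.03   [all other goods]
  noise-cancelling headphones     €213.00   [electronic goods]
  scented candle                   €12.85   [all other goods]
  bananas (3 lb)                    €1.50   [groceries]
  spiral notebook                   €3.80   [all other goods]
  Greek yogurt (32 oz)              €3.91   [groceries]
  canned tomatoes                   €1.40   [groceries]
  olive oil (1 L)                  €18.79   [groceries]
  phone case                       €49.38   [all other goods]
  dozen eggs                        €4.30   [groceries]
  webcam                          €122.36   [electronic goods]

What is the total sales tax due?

Mechanical keyboard €115.46: electronic goods → 10% + 0% local = 10% → €11.55
Dish soap €8.03: all other goods → 5.5% + 1.5% local = 7% → €0.56
Noise-cancelling headphones €213.00: electronic goods → 10% + 0% local = 10% → €21.30
Scented candle €12.85: all other goods → 5.5% + 1.5% local = 7% → €0.90
Bananas (3 lb) €1.50: groceries → 0% + 1.5% local = 1.5% → €0.02
Spiral notebook €3.80: all other goods → 5.5% + 1.5% local = 7% → €0.27
Greek yogurt (32 oz) €3.91: groceries → 0% + 1.5% local = 1.5% → €0.06
Canned tomatoes €1.40: groceries → 0% + 1.5% local = 1.5% → €0.02
Olive oil (1 L) €18.79: groceries → 0% + 1.5% local = 1.5% → €0.28
Phone case €49.38: all other goods → 5.5% + 1.5% local = 7% → €3.46
Dozen eggs €4.30: groceries → 0% + 1.5% local = 1.5% → €0.06
Webcam €122.36: electronic goods → 10% + 0% local = 10% → €12.24
Total tax = €11.55 + €0.56 + €21.30 + €0.90 + €0.02 + €0.27 + €0.06 + €0.02 + €0.28 + €3.46 + €0.06 + €12.24 = €50.72

€50.72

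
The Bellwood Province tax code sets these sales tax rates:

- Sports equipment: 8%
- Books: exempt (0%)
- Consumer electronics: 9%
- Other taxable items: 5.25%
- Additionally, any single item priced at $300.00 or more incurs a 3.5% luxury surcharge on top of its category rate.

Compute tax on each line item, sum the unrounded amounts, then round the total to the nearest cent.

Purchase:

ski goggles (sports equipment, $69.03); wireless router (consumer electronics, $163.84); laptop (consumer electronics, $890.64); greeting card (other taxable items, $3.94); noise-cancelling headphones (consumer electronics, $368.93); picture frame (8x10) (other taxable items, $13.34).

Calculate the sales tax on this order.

$178.62

Ski goggles $69.03: sports equipment → 8% → $5.5224
Wireless router $163.84: consumer electronics → 9% → $14.7456
Laptop $890.64: consumer electronics → 9% + 3.5% surcharge = 12.5% → $111.33
Greeting card $3.94: other taxable items → 5.25% → $0.20685
Noise-cancelling headphones $368.93: consumer electronics → 9% + 3.5% surcharge = 12.5% → $46.11625
Picture frame (8x10) $13.34: other taxable items → 5.25% → $0.70035
Unrounded tax sum = $178.62145 → $178.62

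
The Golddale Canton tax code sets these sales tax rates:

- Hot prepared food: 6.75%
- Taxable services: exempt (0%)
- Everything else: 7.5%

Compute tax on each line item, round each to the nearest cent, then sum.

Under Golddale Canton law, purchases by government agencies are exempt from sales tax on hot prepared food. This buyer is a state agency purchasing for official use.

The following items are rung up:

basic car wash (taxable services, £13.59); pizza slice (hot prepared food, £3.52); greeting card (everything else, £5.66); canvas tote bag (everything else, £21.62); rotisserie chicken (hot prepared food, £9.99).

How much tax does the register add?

Basic car wash £13.59: taxable services → 0% → £0.00
Pizza slice £3.52: hot prepared food, buyer-exempt → 0% → £0.00
Greeting card £5.66: everything else → 7.5% → £0.42
Canvas tote bag £21.62: everything else → 7.5% → £1.62
Rotisserie chicken £9.99: hot prepared food, buyer-exempt → 0% → £0.00
Total tax = £0.42 + £1.62 = £2.04

£2.04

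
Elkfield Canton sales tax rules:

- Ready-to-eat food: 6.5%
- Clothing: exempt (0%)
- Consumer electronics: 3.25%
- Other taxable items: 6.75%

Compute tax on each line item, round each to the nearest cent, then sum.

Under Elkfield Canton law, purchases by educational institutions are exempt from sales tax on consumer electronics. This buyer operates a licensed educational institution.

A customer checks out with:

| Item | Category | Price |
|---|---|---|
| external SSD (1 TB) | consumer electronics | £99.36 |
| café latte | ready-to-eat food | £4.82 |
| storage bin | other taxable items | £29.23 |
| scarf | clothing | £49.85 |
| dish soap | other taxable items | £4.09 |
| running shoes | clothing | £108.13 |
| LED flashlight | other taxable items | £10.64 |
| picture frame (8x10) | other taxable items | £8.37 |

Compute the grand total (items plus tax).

External SSD (1 TB) £99.36: consumer electronics, buyer-exempt → 0% → £0.00
Café latte £4.82: ready-to-eat food → 6.5% → £0.31
Storage bin £29.23: other taxable items → 6.75% → £1.97
Scarf £49.85: clothing → 0% → £0.00
Dish soap £4.09: other taxable items → 6.75% → £0.28
Running shoes £108.13: clothing → 0% → £0.00
LED flashlight £10.64: other taxable items → 6.75% → £0.72
Picture frame (8x10) £8.37: other taxable items → 6.75% → £0.56
Subtotal = £314.49; tax = £3.84; total due = £318.33

£318.33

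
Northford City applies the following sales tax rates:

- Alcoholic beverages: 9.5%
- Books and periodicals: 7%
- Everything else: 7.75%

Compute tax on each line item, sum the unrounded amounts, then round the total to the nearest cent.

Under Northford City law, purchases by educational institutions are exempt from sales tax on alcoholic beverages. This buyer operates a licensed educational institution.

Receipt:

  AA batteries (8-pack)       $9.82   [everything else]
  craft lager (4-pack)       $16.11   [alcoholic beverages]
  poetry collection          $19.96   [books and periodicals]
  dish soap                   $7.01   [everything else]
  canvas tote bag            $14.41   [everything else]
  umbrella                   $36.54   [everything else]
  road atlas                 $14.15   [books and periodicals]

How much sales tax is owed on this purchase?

$7.64

AA batteries (8-pack) $9.82: everything else → 7.75% → $0.76105
Craft lager (4-pack) $16.11: alcoholic beverages, buyer-exempt → 0% → $0.00
Poetry collection $19.96: books and periodicals → 7% → $1.3972
Dish soap $7.01: everything else → 7.75% → $0.543275
Canvas tote bag $14.41: everything else → 7.75% → $1.116775
Umbrella $36.54: everything else → 7.75% → $2.83185
Road atlas $14.15: books and periodicals → 7% → $0.9905
Unrounded tax sum = $7.64065 → $7.64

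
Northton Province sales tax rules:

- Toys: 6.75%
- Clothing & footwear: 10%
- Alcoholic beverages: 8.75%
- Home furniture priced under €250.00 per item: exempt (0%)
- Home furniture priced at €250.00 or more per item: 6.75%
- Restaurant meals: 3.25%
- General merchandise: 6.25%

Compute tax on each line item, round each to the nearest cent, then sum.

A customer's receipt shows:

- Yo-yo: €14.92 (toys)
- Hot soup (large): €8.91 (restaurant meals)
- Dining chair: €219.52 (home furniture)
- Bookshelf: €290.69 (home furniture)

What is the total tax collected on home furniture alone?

€19.62

Dining chair €219.52: home furniture, under €250.00 → 0% → €0.00
Bookshelf €290.69: home furniture, €250.00 or more → 6.75% → €19.62
Tax on home furniture = €0.00 + €19.62 = €19.62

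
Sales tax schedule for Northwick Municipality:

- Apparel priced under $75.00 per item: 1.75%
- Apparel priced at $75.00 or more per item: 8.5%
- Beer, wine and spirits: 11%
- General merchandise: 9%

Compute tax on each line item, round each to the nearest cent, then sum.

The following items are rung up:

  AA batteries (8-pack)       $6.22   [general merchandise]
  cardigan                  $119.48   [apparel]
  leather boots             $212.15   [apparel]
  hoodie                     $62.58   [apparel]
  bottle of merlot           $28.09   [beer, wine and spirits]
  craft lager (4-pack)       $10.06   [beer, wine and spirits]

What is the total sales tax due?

AA batteries (8-pack) $6.22: general merchandise → 9% → $0.56
Cardigan $119.48: apparel, $75.00 or more → 8.5% → $10.16
Leather boots $212.15: apparel, $75.00 or more → 8.5% → $18.03
Hoodie $62.58: apparel, under $75.00 → 1.75% → $1.10
Bottle of merlot $28.09: beer, wine and spirits → 11% → $3.09
Craft lager (4-pack) $10.06: beer, wine and spirits → 11% → $1.11
Total tax = $0.56 + $10.16 + $18.03 + $1.10 + $3.09 + $1.11 = $34.05

$34.05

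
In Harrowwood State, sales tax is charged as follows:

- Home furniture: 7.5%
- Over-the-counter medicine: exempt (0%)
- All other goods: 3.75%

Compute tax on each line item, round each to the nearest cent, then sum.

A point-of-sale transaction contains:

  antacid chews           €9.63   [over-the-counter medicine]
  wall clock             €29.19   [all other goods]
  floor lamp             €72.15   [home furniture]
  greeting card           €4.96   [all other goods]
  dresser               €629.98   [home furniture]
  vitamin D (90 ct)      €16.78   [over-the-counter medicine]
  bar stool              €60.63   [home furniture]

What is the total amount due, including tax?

€881.81

Antacid chews €9.63: over-the-counter medicine → 0% → €0.00
Wall clock €29.19: all other goods → 3.75% → €1.09
Floor lamp €72.15: home furniture → 7.5% → €5.41
Greeting card €4.96: all other goods → 3.75% → €0.19
Dresser €629.98: home furniture → 7.5% → €47.25
Vitamin D (90 ct) €16.78: over-the-counter medicine → 0% → €0.00
Bar stool €60.63: home furniture → 7.5% → €4.55
Subtotal = €823.32; tax = €58.49; total due = €881.81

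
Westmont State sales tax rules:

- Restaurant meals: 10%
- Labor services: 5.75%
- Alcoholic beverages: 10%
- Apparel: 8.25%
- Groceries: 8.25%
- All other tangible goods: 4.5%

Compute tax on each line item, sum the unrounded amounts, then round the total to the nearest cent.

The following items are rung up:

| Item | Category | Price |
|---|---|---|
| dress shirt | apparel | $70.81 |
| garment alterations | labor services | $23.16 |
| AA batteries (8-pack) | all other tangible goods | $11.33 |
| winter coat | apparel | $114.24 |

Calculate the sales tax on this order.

$17.11

Dress shirt $70.81: apparel → 8.25% → $5.841825
Garment alterations $23.16: labor services → 5.75% → $1.3317
AA batteries (8-pack) $11.33: all other tangible goods → 4.5% → $0.50985
Winter coat $114.24: apparel → 8.25% → $9.4248
Unrounded tax sum = $17.108175 → $17.11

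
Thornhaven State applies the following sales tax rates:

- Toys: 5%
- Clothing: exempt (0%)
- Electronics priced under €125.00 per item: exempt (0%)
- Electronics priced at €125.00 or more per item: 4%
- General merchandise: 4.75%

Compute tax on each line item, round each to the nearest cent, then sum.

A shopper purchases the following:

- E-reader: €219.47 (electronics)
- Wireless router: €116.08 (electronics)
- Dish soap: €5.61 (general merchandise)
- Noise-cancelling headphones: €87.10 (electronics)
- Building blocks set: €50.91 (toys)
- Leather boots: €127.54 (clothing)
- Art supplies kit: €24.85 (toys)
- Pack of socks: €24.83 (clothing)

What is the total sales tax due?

€12.84

E-reader €219.47: electronics, €125.00 or more → 4% → €8.78
Wireless router €116.08: electronics, under €125.00 → 0% → €0.00
Dish soap €5.61: general merchandise → 4.75% → €0.27
Noise-cancelling headphones €87.10: electronics, under €125.00 → 0% → €0.00
Building blocks set €50.91: toys → 5% → €2.55
Leather boots €127.54: clothing → 0% → €0.00
Art supplies kit €24.85: toys → 5% → €1.24
Pack of socks €24.83: clothing → 0% → €0.00
Total tax = €8.78 + €0.27 + €2.55 + €1.24 = €12.84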